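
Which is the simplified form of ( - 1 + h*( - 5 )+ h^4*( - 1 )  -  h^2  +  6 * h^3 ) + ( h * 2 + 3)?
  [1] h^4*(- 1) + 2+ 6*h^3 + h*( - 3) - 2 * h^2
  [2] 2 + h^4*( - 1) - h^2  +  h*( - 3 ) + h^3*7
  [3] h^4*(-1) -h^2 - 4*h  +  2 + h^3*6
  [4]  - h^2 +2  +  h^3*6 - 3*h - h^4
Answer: 4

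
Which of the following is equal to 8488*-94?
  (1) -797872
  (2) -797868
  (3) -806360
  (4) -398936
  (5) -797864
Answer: 1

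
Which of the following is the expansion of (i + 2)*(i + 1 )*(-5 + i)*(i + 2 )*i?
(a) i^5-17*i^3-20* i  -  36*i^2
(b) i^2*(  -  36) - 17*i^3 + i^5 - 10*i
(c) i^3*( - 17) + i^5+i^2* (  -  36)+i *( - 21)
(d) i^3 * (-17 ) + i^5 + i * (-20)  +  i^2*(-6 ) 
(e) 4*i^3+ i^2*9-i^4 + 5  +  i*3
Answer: a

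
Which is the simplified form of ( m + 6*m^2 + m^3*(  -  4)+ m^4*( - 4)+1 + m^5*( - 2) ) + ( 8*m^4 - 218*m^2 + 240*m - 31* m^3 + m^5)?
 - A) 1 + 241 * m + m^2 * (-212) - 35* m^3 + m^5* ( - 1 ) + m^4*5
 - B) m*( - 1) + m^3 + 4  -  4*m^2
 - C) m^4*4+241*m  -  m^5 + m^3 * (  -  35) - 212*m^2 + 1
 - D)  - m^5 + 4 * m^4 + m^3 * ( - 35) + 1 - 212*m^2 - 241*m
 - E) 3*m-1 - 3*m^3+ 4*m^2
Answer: C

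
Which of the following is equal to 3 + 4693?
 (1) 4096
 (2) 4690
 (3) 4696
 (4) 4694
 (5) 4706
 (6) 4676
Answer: 3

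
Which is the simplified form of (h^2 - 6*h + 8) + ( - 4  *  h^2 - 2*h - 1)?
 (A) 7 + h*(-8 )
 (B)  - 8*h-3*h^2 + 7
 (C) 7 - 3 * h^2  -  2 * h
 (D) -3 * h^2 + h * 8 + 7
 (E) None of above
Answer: B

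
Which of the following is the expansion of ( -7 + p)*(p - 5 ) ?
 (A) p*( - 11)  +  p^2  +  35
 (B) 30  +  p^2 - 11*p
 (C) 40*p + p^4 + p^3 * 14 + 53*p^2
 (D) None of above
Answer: D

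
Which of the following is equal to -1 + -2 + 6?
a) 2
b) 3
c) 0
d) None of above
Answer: b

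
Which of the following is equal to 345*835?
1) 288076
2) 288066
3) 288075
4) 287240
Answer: 3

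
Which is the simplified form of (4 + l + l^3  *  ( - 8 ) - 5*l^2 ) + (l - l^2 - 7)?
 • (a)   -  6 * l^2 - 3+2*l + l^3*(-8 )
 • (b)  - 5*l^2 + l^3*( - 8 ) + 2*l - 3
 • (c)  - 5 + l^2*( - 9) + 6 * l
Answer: a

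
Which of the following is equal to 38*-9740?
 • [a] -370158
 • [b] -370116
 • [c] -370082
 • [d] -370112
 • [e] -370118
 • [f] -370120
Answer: f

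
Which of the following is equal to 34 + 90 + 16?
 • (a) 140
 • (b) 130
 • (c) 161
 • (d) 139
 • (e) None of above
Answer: a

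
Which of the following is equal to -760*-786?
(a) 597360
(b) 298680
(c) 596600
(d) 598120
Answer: a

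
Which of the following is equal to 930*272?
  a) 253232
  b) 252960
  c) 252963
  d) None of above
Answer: b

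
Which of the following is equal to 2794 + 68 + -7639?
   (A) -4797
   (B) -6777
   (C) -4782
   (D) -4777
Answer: D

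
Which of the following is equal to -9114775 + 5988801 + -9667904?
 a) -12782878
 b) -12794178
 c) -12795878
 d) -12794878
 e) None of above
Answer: e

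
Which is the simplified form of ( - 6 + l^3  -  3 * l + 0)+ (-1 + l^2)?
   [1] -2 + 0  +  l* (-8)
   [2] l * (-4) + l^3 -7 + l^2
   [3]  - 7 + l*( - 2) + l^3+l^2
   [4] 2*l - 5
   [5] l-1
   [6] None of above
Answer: 6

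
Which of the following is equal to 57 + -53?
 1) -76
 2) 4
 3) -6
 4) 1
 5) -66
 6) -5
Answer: 2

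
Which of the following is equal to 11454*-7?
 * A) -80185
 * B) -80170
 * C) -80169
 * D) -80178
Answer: D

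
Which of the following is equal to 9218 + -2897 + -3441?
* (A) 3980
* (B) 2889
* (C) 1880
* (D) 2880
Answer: D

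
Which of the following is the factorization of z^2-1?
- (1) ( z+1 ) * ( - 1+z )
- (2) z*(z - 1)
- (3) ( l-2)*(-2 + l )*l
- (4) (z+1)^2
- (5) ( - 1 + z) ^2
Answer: 1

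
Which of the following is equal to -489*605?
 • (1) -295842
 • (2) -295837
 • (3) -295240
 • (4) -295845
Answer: 4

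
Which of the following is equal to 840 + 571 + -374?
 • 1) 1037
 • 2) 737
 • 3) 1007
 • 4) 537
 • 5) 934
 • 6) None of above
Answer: 1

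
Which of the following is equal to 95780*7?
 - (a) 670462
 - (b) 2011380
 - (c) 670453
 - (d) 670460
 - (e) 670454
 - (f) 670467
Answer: d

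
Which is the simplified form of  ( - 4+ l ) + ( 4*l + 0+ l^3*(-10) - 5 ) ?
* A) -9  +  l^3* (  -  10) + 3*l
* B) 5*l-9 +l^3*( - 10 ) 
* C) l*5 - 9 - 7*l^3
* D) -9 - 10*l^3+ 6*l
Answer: B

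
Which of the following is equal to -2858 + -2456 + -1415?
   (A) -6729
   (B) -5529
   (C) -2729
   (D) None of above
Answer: A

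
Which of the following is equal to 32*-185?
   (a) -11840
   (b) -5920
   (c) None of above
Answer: b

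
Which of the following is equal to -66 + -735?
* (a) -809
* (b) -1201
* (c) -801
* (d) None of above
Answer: c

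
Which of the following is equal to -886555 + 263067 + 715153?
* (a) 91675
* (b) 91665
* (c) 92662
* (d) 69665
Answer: b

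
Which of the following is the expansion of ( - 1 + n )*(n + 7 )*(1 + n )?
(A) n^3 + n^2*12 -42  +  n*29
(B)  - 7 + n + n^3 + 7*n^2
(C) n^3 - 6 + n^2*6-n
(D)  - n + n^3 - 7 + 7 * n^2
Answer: D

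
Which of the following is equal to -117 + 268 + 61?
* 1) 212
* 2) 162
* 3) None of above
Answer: 1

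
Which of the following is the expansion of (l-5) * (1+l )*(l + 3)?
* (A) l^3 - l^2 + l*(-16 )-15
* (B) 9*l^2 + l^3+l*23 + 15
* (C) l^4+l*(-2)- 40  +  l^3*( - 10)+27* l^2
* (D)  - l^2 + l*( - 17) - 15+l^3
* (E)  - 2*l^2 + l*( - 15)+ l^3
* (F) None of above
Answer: D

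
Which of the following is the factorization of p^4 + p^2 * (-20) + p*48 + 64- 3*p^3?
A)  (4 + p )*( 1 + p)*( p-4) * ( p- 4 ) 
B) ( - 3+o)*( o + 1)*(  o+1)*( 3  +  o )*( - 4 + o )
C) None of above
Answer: A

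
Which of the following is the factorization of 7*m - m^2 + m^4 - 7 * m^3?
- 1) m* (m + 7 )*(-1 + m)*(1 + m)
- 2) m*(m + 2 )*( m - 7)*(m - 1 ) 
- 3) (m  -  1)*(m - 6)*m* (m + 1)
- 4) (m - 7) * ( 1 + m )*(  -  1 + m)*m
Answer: 4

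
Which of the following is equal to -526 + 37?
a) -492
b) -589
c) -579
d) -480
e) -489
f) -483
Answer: e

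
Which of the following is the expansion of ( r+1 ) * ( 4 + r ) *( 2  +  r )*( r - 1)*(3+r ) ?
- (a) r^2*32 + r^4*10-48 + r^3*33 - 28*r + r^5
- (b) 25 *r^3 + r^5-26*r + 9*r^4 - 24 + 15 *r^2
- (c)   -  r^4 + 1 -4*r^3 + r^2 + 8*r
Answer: b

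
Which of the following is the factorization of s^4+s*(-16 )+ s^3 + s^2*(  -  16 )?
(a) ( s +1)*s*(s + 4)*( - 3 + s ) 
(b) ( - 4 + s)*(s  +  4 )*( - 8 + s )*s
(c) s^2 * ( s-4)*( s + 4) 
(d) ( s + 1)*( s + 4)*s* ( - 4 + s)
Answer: d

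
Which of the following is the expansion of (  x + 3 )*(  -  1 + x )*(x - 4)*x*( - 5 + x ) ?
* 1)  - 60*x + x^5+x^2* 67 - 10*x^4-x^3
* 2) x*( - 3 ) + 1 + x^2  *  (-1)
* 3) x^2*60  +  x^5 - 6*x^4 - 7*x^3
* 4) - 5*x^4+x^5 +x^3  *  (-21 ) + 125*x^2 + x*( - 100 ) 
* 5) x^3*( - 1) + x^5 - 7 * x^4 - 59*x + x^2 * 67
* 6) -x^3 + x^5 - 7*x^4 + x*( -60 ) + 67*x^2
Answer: 6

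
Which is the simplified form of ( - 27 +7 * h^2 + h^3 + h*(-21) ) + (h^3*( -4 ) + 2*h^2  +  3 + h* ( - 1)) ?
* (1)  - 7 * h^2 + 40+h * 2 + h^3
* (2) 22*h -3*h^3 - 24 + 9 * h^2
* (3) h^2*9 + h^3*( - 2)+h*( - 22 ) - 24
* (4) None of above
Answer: 4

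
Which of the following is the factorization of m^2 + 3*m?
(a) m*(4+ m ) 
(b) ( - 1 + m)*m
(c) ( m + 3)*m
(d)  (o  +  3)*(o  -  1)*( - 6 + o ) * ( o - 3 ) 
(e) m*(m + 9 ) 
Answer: c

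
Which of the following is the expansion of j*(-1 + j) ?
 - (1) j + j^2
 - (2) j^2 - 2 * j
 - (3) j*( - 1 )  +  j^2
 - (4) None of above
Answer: 3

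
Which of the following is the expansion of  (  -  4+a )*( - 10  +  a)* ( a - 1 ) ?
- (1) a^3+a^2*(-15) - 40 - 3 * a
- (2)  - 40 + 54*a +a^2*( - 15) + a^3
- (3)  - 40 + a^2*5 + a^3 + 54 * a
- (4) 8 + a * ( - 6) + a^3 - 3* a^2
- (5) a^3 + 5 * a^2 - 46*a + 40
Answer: 2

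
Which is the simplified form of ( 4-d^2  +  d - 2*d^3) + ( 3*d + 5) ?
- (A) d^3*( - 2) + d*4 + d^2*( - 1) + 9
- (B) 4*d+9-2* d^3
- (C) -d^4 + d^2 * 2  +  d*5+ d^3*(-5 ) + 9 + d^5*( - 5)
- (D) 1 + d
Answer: A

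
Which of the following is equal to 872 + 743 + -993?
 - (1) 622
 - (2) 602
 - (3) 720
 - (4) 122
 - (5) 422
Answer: 1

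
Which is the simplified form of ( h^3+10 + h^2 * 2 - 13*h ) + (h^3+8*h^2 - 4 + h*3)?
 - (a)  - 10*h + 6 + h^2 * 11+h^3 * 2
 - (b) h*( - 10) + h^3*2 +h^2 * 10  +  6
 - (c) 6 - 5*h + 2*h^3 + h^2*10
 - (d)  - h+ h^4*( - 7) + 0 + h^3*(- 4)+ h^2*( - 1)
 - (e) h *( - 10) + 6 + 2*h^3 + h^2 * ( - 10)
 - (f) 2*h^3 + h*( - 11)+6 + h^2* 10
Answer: b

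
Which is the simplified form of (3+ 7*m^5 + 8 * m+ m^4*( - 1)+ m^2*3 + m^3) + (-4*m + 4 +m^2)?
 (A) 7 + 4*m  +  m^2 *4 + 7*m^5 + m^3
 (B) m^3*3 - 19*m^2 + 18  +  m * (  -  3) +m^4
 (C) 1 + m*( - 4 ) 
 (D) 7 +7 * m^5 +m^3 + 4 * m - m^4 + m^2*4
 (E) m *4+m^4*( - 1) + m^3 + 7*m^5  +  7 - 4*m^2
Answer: D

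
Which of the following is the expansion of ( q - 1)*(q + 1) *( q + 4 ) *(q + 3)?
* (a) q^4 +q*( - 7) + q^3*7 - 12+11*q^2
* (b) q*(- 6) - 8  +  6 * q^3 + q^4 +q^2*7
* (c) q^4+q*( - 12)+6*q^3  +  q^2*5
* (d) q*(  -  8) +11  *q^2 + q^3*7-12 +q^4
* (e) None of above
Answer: a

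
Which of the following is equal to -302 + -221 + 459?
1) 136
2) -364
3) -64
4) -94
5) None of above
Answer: 3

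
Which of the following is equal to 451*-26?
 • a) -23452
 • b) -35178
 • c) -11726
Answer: c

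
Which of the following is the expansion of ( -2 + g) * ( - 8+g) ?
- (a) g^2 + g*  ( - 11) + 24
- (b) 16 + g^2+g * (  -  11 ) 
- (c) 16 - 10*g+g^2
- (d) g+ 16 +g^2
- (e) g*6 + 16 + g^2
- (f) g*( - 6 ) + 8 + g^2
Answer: c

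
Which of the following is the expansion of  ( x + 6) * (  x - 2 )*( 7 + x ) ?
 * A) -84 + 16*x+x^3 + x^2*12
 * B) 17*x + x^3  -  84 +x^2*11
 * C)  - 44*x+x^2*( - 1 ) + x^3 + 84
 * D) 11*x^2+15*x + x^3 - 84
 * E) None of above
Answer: E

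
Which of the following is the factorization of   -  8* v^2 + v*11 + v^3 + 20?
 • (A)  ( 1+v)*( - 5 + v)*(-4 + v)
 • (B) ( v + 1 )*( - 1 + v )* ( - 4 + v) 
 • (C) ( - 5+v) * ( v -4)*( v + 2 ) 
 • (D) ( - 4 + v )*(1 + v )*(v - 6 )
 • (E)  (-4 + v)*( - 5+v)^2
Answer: A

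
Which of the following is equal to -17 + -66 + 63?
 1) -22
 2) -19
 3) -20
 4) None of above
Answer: 3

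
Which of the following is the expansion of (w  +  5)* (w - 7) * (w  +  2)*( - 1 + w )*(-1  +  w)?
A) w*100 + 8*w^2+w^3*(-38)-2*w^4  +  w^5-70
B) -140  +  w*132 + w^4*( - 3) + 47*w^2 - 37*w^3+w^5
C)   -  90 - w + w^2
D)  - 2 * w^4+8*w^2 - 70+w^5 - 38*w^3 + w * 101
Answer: D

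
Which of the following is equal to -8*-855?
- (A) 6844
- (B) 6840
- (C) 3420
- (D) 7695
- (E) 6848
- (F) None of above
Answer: B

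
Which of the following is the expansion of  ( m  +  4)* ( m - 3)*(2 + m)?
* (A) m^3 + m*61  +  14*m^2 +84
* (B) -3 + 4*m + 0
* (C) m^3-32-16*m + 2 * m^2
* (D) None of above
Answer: D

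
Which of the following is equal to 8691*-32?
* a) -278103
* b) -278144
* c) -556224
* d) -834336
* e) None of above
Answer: e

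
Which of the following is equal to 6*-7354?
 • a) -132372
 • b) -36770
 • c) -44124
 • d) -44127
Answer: c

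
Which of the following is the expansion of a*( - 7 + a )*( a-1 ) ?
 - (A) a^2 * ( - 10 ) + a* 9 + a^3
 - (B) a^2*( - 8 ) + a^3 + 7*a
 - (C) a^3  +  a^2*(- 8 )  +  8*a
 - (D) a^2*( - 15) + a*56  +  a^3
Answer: B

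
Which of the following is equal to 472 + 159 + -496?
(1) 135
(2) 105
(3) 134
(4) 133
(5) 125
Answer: 1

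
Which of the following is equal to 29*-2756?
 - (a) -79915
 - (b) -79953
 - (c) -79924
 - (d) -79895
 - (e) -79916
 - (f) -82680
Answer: c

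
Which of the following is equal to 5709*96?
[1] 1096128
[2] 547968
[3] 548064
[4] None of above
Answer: 3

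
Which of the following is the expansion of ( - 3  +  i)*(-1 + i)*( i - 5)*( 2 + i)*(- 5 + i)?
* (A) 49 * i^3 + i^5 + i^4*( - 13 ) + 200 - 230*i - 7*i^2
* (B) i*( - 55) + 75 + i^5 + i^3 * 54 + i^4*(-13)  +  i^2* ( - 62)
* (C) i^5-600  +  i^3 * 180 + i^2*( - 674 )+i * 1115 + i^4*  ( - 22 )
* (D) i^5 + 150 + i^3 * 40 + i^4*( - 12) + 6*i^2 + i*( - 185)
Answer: D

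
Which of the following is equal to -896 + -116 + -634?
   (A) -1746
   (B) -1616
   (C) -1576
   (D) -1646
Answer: D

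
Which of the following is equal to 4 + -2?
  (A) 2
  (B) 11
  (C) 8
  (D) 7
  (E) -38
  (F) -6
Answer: A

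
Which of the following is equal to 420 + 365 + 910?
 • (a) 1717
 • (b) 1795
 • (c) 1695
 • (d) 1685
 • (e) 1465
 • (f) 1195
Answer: c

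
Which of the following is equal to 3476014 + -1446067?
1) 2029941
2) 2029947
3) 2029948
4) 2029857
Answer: 2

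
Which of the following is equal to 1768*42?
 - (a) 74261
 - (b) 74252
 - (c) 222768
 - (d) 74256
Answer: d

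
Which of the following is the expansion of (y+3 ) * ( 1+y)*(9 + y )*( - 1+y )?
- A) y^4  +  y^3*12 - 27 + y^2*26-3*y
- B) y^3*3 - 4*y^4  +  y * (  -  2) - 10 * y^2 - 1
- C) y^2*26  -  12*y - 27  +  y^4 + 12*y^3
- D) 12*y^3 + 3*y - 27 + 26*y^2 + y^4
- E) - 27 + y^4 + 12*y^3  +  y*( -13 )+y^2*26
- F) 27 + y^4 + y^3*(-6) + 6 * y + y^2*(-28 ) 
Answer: C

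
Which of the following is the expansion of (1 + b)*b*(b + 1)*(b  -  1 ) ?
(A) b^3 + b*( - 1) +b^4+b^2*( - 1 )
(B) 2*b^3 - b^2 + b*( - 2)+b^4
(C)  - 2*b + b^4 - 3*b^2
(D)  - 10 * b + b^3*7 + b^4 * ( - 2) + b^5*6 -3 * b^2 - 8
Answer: A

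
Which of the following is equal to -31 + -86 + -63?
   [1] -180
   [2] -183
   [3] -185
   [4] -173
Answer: 1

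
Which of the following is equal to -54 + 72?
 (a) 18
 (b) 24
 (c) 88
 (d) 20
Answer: a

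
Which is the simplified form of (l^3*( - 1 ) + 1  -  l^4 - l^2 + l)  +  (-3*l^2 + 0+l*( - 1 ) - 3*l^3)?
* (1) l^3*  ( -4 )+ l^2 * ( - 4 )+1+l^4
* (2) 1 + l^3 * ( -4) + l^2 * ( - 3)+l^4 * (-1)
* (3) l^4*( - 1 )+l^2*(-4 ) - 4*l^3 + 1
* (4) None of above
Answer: 3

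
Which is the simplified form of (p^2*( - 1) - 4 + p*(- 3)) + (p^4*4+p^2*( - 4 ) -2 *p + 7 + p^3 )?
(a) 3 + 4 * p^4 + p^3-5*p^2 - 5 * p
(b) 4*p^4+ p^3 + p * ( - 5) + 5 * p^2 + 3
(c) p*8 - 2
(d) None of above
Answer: a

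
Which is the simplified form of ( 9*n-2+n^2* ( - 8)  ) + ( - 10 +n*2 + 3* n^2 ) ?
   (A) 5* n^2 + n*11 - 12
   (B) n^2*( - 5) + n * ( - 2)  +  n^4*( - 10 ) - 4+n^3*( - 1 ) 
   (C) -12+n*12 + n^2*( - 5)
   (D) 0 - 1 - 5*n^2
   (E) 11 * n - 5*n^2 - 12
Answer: E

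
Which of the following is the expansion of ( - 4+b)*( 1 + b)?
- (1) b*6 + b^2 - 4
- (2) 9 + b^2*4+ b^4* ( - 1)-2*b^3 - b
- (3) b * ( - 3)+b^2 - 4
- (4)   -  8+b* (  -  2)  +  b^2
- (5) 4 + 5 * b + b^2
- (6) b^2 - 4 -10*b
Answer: 3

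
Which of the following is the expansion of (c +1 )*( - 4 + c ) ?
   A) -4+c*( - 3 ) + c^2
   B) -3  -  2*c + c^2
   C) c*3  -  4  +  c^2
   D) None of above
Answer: A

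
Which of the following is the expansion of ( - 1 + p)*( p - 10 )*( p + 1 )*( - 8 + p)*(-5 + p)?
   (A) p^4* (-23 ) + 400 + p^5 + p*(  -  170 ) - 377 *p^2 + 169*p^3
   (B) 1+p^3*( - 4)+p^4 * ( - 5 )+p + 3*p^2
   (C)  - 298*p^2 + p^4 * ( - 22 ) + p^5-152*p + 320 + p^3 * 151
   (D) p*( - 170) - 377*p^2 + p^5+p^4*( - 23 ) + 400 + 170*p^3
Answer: A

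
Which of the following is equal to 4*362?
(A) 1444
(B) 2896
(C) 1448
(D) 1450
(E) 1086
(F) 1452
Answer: C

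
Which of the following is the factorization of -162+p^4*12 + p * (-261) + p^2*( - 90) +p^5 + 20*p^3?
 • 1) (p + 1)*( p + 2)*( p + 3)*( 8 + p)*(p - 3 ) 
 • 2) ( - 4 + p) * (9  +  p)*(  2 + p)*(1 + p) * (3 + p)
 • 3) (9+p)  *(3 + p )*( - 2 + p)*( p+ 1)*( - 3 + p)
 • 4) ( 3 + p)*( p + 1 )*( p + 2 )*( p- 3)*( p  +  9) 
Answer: 4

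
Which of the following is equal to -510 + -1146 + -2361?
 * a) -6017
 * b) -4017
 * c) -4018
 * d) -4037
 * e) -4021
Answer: b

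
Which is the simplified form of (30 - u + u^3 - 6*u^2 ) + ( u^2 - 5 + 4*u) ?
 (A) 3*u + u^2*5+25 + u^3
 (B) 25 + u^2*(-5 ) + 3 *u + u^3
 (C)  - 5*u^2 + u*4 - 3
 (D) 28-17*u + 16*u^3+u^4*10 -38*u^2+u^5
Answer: B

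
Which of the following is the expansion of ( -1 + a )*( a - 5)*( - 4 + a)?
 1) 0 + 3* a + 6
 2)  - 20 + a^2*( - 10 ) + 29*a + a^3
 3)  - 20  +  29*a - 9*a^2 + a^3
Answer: 2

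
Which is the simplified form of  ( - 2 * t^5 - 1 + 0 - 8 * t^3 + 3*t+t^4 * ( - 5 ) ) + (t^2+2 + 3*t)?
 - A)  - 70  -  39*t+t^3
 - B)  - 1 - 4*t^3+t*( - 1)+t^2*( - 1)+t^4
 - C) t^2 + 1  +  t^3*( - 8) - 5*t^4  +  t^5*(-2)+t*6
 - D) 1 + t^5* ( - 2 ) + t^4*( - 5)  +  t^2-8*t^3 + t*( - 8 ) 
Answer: C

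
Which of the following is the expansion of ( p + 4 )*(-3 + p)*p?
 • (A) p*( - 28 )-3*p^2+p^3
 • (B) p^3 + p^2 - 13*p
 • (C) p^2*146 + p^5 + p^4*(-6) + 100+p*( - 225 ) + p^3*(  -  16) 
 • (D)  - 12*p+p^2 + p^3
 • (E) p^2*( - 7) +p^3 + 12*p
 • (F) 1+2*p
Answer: D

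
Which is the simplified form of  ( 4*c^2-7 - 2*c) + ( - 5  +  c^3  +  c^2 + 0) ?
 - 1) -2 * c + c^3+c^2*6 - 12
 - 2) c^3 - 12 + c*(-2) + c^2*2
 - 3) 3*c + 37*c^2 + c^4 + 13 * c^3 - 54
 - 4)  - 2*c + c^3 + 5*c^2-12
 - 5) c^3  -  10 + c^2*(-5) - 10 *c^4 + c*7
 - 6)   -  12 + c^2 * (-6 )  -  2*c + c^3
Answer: 4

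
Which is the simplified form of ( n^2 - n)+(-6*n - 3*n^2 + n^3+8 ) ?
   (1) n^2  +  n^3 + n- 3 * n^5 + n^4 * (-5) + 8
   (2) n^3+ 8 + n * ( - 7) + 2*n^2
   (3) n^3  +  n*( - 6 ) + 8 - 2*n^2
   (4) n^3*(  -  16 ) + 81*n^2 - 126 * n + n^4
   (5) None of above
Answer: 5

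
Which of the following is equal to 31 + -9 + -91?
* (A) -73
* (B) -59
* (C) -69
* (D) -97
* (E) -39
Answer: C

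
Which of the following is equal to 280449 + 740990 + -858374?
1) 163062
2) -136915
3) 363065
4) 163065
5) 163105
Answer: 4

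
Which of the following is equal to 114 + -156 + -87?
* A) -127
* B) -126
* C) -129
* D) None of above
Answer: C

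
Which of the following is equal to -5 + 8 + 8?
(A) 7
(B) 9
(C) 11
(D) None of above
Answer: C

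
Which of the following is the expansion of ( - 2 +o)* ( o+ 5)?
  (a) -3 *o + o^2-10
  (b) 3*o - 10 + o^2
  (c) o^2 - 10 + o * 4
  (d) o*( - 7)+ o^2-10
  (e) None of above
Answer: b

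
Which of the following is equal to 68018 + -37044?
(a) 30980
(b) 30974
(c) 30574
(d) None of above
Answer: b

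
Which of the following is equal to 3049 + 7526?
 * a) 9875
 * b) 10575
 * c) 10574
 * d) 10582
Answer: b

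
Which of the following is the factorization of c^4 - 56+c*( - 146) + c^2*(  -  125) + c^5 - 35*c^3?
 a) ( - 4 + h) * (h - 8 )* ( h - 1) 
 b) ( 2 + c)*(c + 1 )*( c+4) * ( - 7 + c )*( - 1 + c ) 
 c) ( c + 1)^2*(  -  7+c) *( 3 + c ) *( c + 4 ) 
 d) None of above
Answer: d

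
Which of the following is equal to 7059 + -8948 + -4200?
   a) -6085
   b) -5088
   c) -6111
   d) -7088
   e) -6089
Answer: e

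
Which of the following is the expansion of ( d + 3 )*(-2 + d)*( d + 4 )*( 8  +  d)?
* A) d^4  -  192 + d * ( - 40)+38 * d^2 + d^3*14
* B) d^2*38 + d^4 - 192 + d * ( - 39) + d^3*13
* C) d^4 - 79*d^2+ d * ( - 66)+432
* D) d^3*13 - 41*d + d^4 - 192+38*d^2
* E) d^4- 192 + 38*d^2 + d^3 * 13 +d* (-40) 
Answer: E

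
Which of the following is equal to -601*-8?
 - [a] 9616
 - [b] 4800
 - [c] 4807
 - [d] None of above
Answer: d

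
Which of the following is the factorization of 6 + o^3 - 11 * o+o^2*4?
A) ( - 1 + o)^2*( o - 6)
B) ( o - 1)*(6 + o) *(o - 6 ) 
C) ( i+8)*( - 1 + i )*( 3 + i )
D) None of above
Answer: D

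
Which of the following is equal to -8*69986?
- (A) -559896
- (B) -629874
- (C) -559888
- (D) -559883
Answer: C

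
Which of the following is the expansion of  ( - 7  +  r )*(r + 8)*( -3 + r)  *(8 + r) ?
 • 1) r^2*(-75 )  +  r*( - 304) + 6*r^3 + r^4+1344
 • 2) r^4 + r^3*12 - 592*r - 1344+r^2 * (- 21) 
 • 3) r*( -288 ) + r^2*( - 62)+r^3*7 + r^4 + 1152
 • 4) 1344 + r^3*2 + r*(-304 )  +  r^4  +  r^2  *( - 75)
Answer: 1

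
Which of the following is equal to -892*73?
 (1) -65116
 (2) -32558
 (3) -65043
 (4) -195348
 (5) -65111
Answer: 1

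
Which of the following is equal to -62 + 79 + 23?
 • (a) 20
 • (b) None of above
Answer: b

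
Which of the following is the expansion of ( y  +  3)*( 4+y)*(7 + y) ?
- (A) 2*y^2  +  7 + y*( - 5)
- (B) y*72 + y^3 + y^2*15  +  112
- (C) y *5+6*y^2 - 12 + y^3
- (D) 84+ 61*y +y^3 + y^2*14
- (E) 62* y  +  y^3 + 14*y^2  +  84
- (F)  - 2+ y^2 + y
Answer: D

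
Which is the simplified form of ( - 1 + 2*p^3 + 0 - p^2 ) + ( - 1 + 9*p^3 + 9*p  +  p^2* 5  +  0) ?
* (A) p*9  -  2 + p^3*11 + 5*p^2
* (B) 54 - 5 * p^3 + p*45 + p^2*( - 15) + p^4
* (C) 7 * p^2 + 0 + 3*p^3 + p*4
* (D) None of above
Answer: D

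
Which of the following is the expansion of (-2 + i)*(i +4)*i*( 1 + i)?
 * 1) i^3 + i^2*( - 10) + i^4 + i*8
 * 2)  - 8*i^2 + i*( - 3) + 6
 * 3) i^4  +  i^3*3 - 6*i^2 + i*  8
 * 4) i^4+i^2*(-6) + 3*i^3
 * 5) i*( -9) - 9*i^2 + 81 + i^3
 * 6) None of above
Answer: 6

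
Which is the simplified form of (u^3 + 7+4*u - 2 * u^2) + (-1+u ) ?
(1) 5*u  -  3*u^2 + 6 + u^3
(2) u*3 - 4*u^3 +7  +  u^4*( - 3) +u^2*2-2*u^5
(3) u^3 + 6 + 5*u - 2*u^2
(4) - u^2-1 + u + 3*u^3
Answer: 3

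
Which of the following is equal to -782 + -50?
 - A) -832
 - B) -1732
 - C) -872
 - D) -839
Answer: A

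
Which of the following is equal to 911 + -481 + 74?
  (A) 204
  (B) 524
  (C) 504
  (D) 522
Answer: C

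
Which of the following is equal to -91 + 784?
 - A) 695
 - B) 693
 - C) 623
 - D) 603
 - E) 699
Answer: B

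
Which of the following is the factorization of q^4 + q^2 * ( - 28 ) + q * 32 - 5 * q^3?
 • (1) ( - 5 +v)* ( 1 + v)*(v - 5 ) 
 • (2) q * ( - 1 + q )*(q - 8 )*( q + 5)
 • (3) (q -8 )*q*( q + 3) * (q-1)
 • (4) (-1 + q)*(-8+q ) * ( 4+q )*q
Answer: 4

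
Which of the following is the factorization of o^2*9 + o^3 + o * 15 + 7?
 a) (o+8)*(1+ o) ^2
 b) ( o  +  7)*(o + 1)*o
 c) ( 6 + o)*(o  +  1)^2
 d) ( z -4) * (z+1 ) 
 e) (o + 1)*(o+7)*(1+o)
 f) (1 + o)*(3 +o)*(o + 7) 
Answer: e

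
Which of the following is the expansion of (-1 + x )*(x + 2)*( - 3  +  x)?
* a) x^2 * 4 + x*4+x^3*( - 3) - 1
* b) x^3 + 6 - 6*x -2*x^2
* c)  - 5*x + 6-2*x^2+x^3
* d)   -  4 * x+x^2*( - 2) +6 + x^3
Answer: c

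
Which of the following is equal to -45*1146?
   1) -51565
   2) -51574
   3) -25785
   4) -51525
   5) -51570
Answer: 5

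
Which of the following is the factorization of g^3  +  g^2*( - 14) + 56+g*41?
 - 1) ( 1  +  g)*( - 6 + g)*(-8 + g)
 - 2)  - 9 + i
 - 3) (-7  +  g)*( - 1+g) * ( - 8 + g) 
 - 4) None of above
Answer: 4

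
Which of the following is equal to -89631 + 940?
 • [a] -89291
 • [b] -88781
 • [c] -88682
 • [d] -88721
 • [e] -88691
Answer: e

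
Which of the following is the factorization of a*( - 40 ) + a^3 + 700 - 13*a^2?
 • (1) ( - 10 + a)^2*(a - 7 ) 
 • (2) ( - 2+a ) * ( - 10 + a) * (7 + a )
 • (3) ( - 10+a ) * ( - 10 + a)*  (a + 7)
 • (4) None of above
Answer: 3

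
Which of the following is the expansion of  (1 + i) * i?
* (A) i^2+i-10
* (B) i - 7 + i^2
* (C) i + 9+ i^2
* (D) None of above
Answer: D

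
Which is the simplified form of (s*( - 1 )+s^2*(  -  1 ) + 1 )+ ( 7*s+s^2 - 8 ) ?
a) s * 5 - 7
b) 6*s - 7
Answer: b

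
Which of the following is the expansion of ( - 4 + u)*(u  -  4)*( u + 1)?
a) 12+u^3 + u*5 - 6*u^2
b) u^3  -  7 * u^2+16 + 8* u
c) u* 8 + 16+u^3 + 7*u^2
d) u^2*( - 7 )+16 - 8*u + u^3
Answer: b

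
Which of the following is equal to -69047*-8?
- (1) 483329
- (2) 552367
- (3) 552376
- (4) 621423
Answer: 3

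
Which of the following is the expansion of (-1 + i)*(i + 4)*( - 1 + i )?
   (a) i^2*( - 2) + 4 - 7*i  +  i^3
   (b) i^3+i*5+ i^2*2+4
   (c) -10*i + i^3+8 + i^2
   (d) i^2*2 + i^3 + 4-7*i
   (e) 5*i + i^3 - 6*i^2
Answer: d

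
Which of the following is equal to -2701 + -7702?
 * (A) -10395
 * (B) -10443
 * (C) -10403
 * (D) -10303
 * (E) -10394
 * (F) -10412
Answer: C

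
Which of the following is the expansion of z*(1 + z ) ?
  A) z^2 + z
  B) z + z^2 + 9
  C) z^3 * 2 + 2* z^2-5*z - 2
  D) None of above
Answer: A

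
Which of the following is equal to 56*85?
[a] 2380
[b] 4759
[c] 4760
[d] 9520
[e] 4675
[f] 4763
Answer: c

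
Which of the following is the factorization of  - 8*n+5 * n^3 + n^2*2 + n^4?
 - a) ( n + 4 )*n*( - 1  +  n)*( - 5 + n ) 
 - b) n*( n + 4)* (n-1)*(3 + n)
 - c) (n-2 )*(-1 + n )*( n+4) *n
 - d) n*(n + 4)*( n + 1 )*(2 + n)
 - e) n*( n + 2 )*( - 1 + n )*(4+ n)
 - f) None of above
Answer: e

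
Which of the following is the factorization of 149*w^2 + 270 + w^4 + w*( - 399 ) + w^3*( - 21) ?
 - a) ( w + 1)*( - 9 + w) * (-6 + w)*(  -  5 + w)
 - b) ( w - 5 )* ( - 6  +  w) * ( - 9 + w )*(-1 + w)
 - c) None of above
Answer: b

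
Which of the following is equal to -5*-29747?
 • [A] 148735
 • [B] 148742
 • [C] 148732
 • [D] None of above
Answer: A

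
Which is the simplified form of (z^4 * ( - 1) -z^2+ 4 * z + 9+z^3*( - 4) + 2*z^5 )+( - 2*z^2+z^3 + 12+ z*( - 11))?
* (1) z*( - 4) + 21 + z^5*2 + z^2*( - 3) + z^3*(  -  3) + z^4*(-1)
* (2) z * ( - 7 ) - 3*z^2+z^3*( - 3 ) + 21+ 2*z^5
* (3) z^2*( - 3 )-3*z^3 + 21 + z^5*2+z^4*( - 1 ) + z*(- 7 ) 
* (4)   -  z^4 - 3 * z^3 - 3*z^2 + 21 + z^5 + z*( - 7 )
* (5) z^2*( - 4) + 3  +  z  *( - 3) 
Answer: 3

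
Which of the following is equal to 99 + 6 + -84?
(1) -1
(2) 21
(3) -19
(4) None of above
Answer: 2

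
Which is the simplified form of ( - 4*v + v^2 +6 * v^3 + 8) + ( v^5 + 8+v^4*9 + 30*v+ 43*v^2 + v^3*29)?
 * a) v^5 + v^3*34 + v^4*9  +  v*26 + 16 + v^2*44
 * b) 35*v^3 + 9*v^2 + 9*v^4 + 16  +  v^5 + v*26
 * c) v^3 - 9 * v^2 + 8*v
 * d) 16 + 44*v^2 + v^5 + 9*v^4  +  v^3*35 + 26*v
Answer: d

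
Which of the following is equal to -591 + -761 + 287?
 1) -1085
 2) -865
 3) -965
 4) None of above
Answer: 4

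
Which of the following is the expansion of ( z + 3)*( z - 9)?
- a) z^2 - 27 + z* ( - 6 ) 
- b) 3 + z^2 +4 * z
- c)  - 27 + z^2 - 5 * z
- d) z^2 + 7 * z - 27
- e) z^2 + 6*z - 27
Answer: a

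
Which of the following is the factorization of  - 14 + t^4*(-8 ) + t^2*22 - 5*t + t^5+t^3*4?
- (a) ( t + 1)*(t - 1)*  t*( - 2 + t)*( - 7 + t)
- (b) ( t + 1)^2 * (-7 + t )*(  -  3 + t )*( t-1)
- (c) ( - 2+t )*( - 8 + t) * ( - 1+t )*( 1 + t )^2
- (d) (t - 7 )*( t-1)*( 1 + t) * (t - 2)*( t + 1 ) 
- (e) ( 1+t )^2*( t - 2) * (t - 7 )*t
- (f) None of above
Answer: d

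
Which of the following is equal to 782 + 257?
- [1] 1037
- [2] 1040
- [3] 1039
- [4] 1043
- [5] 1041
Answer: 3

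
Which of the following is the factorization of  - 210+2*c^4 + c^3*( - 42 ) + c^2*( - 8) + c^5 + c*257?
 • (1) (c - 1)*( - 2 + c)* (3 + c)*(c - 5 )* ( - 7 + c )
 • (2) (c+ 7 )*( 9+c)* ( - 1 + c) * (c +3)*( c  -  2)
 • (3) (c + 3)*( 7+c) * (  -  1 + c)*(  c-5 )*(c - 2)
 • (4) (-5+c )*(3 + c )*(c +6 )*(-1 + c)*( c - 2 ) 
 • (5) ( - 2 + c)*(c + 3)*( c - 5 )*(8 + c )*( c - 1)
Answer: 3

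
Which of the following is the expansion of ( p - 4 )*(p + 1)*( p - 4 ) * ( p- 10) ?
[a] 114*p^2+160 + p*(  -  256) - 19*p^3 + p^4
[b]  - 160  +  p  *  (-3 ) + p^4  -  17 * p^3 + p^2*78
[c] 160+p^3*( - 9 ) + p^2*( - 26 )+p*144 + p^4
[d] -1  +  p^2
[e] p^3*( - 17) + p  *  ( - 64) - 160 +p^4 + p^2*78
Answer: e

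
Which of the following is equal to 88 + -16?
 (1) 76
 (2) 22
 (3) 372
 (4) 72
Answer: 4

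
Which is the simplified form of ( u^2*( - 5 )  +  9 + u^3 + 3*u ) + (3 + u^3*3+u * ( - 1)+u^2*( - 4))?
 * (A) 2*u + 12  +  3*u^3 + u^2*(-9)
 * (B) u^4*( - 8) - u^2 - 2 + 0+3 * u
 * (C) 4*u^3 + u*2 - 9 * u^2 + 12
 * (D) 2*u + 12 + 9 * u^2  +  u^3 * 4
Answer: C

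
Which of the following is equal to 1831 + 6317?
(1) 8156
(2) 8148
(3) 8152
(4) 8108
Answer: 2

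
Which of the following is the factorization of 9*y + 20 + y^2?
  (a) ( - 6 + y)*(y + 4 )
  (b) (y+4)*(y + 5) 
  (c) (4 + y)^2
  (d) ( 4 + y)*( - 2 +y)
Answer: b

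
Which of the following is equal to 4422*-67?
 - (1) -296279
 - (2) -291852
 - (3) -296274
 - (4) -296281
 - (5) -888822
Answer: 3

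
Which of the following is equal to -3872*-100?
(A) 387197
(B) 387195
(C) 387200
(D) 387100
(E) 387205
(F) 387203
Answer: C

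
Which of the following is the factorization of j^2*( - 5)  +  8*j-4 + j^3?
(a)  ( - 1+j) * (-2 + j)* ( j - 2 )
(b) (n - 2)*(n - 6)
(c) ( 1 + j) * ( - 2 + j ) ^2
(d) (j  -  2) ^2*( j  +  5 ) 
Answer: a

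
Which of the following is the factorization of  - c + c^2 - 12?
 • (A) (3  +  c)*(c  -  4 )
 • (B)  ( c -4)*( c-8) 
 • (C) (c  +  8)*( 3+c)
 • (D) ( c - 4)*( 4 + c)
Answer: A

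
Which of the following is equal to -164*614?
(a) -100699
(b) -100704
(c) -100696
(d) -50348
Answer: c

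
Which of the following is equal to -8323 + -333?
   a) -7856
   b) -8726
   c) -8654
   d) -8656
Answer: d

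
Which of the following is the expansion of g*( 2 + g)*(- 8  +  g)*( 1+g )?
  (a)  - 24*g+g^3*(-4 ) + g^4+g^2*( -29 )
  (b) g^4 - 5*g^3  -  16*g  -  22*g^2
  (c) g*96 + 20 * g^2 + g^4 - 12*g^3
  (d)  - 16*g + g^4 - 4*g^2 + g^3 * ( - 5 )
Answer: b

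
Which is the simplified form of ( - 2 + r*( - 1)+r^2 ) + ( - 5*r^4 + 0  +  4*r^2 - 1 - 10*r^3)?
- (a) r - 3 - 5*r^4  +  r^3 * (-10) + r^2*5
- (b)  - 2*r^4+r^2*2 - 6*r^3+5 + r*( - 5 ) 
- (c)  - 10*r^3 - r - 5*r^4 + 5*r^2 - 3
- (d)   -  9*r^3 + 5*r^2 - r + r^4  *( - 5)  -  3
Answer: c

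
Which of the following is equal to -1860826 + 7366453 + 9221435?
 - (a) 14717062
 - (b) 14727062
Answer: b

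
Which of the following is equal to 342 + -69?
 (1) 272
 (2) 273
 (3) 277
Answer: 2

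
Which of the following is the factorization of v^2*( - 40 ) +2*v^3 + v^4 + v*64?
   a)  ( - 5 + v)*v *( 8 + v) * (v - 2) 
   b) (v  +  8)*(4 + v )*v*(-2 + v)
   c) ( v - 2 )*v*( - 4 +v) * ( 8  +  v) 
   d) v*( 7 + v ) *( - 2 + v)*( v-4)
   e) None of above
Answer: c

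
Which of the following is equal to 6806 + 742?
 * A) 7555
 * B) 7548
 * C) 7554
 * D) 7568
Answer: B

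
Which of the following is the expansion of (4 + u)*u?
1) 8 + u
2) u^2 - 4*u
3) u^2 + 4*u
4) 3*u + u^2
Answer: 3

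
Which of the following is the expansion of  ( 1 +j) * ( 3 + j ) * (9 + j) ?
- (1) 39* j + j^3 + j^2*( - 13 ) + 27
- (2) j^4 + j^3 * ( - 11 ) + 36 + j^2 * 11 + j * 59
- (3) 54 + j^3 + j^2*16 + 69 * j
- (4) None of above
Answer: 4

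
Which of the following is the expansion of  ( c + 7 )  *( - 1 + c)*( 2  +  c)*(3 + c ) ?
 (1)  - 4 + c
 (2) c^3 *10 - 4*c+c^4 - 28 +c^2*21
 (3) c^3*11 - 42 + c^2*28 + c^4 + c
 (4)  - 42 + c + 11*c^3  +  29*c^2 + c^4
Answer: 4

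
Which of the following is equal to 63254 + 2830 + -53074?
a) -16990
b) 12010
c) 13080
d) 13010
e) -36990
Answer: d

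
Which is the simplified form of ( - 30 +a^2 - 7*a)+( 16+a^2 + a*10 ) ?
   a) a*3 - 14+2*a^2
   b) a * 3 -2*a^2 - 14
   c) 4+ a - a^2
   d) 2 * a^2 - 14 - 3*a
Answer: a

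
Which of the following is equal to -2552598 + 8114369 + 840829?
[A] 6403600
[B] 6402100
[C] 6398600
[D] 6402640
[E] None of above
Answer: E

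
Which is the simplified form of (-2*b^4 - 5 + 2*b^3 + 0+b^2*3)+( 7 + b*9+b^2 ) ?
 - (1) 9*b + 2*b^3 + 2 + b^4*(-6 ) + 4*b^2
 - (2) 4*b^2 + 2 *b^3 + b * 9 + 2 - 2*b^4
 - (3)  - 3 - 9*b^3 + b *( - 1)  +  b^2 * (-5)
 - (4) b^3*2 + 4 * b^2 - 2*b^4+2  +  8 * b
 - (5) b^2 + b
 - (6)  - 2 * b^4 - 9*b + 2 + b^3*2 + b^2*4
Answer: 2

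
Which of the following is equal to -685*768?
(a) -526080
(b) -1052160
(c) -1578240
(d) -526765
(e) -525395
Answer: a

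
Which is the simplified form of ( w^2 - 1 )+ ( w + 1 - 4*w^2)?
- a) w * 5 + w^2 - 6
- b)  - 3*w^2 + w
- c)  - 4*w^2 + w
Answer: b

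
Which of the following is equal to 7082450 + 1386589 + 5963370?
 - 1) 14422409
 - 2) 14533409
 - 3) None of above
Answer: 3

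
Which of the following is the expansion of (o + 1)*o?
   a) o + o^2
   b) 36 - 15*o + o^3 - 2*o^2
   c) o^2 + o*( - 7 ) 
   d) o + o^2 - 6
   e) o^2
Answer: a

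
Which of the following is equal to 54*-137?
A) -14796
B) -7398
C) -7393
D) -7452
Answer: B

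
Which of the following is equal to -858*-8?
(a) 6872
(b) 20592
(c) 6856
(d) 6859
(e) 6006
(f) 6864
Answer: f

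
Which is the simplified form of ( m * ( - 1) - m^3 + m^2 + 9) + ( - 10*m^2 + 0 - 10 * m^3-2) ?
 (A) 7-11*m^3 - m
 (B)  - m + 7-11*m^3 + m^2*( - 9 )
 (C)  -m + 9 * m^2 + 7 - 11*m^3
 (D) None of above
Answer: B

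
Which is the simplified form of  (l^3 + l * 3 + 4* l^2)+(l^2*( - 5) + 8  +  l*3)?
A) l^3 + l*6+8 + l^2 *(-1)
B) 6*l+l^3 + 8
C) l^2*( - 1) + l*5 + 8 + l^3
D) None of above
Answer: A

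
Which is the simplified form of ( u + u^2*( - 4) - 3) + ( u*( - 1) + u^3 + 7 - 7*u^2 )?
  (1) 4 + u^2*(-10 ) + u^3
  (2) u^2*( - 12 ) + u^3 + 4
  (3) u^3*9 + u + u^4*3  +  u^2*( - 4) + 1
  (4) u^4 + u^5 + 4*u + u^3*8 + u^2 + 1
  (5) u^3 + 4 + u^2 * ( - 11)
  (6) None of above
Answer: 5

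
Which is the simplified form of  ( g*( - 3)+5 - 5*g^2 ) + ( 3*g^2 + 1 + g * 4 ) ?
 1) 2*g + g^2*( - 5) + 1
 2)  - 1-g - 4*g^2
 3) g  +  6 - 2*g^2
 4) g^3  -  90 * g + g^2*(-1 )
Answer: 3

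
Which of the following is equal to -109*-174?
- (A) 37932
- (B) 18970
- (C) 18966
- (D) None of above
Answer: C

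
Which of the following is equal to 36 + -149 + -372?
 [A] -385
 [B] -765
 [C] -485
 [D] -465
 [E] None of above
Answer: C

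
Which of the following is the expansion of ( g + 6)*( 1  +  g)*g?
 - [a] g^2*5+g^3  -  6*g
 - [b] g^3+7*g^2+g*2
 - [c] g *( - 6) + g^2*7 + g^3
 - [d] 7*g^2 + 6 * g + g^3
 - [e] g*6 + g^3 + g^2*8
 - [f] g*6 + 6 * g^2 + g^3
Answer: d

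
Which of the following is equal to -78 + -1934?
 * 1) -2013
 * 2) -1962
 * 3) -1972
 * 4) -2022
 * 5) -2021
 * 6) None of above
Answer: 6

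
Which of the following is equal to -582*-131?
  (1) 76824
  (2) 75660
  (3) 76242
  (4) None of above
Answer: 3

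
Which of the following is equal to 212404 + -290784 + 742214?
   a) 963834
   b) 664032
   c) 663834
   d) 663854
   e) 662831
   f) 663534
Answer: c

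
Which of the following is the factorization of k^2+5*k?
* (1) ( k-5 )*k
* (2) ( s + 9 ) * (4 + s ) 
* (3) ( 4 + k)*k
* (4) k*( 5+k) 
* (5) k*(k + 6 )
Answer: 4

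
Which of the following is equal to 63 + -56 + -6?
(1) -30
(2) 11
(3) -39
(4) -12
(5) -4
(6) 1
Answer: 6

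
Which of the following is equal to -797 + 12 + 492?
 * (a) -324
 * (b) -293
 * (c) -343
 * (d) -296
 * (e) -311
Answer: b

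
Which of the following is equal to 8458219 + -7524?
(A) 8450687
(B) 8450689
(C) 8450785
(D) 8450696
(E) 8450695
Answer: E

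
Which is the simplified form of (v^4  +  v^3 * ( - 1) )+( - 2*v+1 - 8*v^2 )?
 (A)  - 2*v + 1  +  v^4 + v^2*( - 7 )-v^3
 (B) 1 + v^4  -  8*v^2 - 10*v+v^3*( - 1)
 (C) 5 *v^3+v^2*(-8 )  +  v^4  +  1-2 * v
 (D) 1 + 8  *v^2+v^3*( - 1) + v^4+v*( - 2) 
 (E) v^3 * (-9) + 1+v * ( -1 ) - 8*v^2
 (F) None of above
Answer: F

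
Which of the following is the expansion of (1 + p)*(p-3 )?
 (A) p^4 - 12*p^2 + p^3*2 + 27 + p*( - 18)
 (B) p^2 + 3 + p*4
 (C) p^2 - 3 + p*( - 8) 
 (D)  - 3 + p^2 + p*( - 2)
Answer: D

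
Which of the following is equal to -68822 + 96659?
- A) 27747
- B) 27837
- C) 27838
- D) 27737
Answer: B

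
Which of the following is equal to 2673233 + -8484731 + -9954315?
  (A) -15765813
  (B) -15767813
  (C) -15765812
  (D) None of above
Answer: A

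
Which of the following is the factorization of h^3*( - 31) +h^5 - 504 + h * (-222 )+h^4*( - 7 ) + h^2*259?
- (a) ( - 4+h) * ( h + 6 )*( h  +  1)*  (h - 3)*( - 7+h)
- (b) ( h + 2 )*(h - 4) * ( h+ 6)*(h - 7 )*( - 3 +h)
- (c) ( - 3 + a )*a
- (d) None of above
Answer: a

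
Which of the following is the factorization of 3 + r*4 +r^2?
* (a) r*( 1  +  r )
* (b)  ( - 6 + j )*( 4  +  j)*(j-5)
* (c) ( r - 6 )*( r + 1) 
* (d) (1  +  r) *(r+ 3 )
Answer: d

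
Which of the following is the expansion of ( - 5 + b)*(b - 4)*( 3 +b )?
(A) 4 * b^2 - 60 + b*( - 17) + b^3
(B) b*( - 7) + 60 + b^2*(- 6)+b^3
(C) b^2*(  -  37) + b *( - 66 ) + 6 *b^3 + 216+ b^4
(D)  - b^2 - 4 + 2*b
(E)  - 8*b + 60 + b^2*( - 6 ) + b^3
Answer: B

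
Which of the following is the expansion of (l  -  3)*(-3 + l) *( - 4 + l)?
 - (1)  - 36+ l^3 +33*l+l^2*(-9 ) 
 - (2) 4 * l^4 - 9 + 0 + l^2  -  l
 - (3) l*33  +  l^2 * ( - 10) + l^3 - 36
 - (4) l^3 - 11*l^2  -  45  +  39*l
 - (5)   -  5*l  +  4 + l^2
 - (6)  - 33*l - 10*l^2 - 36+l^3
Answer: 3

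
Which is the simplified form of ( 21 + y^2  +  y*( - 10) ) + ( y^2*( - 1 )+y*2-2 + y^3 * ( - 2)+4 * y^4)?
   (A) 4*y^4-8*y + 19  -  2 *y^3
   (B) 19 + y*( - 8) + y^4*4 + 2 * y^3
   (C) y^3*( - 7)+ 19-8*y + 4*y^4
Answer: A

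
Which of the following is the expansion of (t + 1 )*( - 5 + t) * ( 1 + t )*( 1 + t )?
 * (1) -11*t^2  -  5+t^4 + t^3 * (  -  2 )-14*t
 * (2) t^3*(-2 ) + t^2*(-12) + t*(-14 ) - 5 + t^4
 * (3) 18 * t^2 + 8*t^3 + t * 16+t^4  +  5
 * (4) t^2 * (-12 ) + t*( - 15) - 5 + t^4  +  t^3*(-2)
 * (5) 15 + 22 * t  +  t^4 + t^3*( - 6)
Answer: 2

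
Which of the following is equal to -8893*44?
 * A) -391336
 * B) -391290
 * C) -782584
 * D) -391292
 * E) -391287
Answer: D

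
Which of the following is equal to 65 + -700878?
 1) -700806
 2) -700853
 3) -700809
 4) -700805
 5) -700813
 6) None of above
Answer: 5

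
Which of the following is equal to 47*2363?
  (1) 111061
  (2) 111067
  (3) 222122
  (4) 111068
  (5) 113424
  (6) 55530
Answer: 1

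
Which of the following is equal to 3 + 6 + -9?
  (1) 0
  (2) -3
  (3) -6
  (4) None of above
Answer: 1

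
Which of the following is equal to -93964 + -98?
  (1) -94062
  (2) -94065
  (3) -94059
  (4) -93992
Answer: 1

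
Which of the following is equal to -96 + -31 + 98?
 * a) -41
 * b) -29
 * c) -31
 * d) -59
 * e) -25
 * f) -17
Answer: b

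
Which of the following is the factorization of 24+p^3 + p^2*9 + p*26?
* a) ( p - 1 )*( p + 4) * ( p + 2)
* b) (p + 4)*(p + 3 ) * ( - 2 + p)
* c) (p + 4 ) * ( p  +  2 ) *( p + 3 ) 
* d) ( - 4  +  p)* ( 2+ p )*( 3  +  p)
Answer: c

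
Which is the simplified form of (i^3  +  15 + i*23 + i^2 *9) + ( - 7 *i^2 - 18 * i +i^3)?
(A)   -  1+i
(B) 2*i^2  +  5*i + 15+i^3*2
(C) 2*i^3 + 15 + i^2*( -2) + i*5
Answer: B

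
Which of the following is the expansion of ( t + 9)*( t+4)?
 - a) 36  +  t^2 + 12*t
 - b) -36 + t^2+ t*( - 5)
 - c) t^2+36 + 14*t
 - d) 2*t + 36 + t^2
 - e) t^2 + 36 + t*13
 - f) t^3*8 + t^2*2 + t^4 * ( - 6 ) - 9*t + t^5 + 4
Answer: e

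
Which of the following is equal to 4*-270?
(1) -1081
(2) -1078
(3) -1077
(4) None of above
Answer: 4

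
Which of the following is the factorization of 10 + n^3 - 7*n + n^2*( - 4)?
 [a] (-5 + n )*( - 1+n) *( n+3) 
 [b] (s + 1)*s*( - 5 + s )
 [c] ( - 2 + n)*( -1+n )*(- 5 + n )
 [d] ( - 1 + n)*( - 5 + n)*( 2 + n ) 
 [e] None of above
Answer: d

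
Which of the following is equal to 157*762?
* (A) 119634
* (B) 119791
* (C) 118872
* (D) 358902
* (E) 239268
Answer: A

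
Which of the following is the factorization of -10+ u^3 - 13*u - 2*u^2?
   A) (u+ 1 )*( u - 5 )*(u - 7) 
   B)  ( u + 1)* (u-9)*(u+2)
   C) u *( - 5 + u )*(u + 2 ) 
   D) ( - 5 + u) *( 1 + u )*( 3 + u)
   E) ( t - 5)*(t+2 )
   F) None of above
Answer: F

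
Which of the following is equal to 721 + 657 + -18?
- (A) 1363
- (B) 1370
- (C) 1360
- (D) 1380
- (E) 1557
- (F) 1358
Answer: C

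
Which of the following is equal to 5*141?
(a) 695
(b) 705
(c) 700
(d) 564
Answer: b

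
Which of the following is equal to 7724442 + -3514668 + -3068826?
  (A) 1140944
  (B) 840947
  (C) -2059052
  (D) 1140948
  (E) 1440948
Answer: D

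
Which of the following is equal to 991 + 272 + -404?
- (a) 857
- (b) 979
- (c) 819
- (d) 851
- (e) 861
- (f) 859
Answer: f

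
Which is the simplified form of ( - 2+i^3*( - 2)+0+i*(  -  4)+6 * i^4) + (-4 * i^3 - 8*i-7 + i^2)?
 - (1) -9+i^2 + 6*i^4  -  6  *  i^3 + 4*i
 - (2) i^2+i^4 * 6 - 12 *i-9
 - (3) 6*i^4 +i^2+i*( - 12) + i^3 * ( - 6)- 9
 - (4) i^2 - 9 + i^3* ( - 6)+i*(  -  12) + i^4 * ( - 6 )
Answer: 3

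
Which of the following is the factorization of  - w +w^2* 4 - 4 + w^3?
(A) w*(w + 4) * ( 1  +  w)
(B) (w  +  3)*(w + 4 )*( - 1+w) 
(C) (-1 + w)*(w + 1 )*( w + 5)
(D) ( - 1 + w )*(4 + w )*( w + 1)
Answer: D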